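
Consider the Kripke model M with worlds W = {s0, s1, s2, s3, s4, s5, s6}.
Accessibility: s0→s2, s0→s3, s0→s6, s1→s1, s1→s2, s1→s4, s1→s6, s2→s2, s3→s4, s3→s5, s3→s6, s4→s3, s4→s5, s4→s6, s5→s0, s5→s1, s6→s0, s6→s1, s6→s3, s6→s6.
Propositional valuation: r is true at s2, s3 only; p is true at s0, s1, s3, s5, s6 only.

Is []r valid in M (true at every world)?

Let φ = []r. Evaluate φ at each world:
  s0 (successors {s2, s3, s6}): φ is false.
  s1 (successors {s1, s2, s4, s6}): φ is false.
  s2 (successors {s2}): φ is true.
  s3 (successors {s4, s5, s6}): φ is false.
  s4 (successors {s3, s5, s6}): φ is false.
  s5 (successors {s0, s1}): φ is false.
  s6 (successors {s0, s1, s3, s6}): φ is false.
Detail at s0 (counterexample):
  At s0: []r requires r at every successor {s2, s3, s6}.
    r fails at s6, so []r is false at s0.

No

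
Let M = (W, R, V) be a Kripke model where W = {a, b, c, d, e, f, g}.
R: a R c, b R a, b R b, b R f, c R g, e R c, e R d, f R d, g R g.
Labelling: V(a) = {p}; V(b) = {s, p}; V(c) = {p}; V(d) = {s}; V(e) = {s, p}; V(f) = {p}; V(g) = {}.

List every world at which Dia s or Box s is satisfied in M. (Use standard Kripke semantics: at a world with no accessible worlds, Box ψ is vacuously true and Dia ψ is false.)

Recall that Box ψ holds at a world iff ψ holds at every accessible world, and Dia ψ holds iff ψ holds at some accessible world.
Let φ = Dia s or Box s. Evaluate φ at each world:
  a (successors {c}): φ is false.
  b (successors {a, b, f}): φ is true.
  c (successors {g}): φ is false.
  d (successors ∅): φ is true.
  e (successors {c, d}): φ is true.
  f (successors {d}): φ is true.
  g (successors {g}): φ is false.
For instance, at f:
  At f: Dia s is true, Box s is true, so Dia s or Box s is true.
    At f: Dia s requires s at some successor in {d}.
      s holds at d, so Dia s is true at f.
    At f: Box s requires s at every successor {d}.
      At d: s is true.
    So Box s is true at f.
Satisfying worlds: {b, d, e, f}

b, d, e, f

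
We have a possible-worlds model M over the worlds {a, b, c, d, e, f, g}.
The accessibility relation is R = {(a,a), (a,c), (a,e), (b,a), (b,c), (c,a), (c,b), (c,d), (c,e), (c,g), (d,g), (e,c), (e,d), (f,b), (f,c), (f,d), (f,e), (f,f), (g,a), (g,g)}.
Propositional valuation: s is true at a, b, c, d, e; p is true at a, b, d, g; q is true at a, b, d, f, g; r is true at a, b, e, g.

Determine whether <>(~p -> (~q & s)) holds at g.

Yes

At g: <>(~p -> (~q & s)) requires ~p -> (~q & s) at some successor in {a, g}.
  ~p -> (~q & s) holds at a, so <>(~p -> (~q & s)) is true at g.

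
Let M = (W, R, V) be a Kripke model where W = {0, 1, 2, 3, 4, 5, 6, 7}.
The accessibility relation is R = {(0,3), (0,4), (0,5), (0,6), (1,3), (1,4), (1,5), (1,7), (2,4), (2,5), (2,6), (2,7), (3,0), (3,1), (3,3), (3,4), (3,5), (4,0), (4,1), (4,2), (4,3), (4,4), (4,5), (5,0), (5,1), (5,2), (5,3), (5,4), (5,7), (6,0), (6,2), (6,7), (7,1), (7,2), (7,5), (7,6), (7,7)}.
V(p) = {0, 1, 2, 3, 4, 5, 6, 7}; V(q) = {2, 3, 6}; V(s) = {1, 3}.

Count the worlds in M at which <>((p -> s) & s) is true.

6

Recall that <>ψ holds at a world iff ψ holds at some accessible world.
Let φ = <>((p -> s) & s). Evaluate φ at each world:
  0 (successors {3, 4, 5, 6}): φ is true.
  1 (successors {3, 4, 5, 7}): φ is true.
  2 (successors {4, 5, 6, 7}): φ is false.
  3 (successors {0, 1, 3, 4, 5}): φ is true.
  4 (successors {0, 1, 2, 3, 4, 5}): φ is true.
  5 (successors {0, 1, 2, 3, 4, 7}): φ is true.
  6 (successors {0, 2, 7}): φ is false.
  7 (successors {1, 2, 5, 6, 7}): φ is true.
For instance, at 6:
  At 6: <>((p -> s) & s) requires (p -> s) & s at some successor in {0, 2, 7}.
    At 0: (p -> s) & s is false.
    At 2: (p -> s) & s is false.
    At 7: (p -> s) & s is false.
  So <>((p -> s) & s) is false at 6.
Satisfying worlds: {0, 1, 3, 4, 5, 7}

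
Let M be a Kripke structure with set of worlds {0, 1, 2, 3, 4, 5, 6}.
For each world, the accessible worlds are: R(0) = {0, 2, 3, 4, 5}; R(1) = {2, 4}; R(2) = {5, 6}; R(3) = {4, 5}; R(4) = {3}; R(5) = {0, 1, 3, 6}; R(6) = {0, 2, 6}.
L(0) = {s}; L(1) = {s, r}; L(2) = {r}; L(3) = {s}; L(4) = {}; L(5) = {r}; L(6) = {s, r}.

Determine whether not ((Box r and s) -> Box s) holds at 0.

Recall that Box ψ holds at a world iff ψ holds at every accessible world, and Dia ψ holds iff ψ holds at some accessible world.
At 0: (Box r and s) -> Box s is true, so not ((Box r and s) -> Box s) is false.
  At 0: Box r and s is false, Box s is false, so (Box r and s) -> Box s is true.
    At 0: Box r is false, s is true, so Box r and s is false.
      At 0: Box r requires r at every successor {0, 2, 3, 4, 5}.
        r fails at 0, so Box r is false at 0.
    At 0: Box s requires s at every successor {0, 2, 3, 4, 5}.
      s fails at 2, so Box s is false at 0.

No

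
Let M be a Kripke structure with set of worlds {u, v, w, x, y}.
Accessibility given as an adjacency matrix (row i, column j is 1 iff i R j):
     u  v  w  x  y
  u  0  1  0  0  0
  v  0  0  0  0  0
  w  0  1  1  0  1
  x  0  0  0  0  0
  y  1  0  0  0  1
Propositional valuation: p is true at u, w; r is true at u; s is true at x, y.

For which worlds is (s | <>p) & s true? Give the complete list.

x, y

Let φ = (s | <>p) & s. Evaluate φ at each world:
  u (successors {v}): φ is false.
  v (successors ∅): φ is false.
  w (successors {v, w, y}): φ is false.
  x (successors ∅): φ is true.
  y (successors {u, y}): φ is true.
For instance, at y:
  At y: s | <>p is true, s is true, so (s | <>p) & s is true.
    At y: s is true, <>p is true, so s | <>p is true.
      At y: <>p requires p at some successor in {u, y}.
        p holds at u, so <>p is true at y.
Satisfying worlds: {x, y}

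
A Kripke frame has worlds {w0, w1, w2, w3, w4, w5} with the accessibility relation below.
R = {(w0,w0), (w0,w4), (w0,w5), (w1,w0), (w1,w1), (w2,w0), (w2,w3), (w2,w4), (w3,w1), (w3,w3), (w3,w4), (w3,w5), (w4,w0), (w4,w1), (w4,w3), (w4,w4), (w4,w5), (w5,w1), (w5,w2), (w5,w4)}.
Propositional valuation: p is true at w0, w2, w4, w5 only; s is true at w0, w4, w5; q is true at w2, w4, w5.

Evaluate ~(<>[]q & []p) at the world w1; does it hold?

At w1: <>[]q & []p is false, so ~(<>[]q & []p) is true.
  At w1: <>[]q is false, []p is false, so <>[]q & []p is false.
    At w1: <>[]q requires []q at some successor in {w0, w1}.
      At w0: []q is false.
      At w1: []q is false.
    So <>[]q is false at w1.
    At w1: []p requires p at every successor {w0, w1}.
      p fails at w1, so []p is false at w1.

Yes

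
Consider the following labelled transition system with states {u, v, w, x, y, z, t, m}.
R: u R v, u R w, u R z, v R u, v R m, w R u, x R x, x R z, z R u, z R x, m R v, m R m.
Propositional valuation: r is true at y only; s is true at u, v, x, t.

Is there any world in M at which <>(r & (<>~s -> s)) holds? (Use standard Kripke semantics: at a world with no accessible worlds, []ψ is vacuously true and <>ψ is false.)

No

Let φ = <>(r & (<>~s -> s)). Evaluate φ at each world:
  u (successors {v, w, z}): φ is false.
  v (successors {u, m}): φ is false.
  w (successors {u}): φ is false.
  x (successors {x, z}): φ is false.
  y (successors ∅): φ is false.
  z (successors {u, x}): φ is false.
  t (successors ∅): φ is false.
  m (successors {v, m}): φ is false.
For instance, at w:
  At w: <>(r & (<>~s -> s)) requires r & (<>~s -> s) at some successor in {u}.
    At u: r & (<>~s -> s) is false.
  So <>(r & (<>~s -> s)) is false at w.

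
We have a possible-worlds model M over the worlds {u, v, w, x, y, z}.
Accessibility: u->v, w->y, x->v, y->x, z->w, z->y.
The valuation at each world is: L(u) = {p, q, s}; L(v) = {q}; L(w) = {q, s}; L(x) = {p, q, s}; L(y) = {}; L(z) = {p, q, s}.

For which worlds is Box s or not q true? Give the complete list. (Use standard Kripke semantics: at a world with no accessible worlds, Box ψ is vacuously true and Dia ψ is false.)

v, y

Recall that Box ψ holds at a world iff ψ holds at every accessible world, and Dia ψ holds iff ψ holds at some accessible world.
Let φ = Box s or not q. Evaluate φ at each world:
  u (successors {v}): φ is false.
  v (successors ∅): φ is true.
  w (successors {y}): φ is false.
  x (successors {v}): φ is false.
  y (successors {x}): φ is true.
  z (successors {w, y}): φ is false.
For instance, at z:
  At z: Box s is false, not q is false, so Box s or not q is false.
    At z: Box s requires s at every successor {w, y}.
      s fails at y, so Box s is false at z.
Satisfying worlds: {v, y}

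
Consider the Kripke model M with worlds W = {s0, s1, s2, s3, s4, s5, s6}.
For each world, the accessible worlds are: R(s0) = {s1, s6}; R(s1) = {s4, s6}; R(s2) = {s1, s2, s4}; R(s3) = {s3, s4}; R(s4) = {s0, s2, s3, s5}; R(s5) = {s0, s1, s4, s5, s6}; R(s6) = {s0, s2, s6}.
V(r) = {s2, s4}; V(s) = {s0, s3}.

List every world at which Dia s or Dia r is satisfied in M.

Let φ = Dia s or Dia r. Evaluate φ at each world:
  s0 (successors {s1, s6}): φ is false.
  s1 (successors {s4, s6}): φ is true.
  s2 (successors {s1, s2, s4}): φ is true.
  s3 (successors {s3, s4}): φ is true.
  s4 (successors {s0, s2, s3, s5}): φ is true.
  s5 (successors {s0, s1, s4, s5, s6}): φ is true.
  s6 (successors {s0, s2, s6}): φ is true.
For instance, at s1:
  At s1: Dia s is false, Dia r is true, so Dia s or Dia r is true.
    At s1: Dia s requires s at some successor in {s4, s6}.
      At s4: s is false.
      At s6: s is false.
    So Dia s is false at s1.
    At s1: Dia r requires r at some successor in {s4, s6}.
      r holds at s4, so Dia r is true at s1.
Satisfying worlds: {s1, s2, s3, s4, s5, s6}

s1, s2, s3, s4, s5, s6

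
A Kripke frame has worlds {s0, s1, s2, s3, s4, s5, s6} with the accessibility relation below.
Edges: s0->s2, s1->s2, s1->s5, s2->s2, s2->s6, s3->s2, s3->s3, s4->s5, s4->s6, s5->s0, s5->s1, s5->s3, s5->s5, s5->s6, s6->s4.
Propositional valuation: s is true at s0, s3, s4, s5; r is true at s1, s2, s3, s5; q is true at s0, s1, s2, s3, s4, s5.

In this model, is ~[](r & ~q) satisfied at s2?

Yes

At s2: [](r & ~q) is false, so ~[](r & ~q) is true.
  At s2: [](r & ~q) requires r & ~q at every successor {s2, s6}.
    r & ~q fails at s2, so [](r & ~q) is false at s2.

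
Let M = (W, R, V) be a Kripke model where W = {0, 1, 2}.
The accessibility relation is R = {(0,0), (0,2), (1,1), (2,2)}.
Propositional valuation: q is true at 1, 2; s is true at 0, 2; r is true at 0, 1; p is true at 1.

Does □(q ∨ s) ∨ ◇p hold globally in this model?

Yes

Let φ = □(q ∨ s) ∨ ◇p. Evaluate φ at each world:
  0 (successors {0, 2}): φ is true.
  1 (successors {1}): φ is true.
  2 (successors {2}): φ is true.
For instance, at 2:
  At 2: □(q ∨ s) is true, ◇p is false, so □(q ∨ s) ∨ ◇p is true.
    At 2: □(q ∨ s) requires q ∨ s at every successor {2}.
      At 2: q ∨ s is true.
    So □(q ∨ s) is true at 2.
    At 2: ◇p requires p at some successor in {2}.
      At 2: p is false.
    So ◇p is false at 2.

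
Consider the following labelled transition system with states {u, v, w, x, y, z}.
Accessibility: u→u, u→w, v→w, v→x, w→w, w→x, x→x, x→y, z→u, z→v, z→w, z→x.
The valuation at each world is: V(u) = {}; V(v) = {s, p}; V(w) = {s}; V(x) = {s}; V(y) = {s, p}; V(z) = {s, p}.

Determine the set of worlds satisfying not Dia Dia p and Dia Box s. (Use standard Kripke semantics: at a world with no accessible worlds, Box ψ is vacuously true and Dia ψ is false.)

Let φ = not Dia Dia p and Dia Box s. Evaluate φ at each world:
  u (successors {u, w}): φ is true.
  v (successors {w, x}): φ is false.
  w (successors {w, x}): φ is false.
  x (successors {x, y}): φ is false.
  y (successors ∅): φ is false.
  z (successors {u, v, w, x}): φ is false.
For instance, at u:
  At u: not Dia Dia p is true, Dia Box s is true, so not Dia Dia p and Dia Box s is true.
    At u: Dia Dia p is false, so not Dia Dia p is true.
      At u: Dia Dia p requires Dia p at some successor in {u, w}.
        At u: Dia p is false.
        At w: Dia p is false.
      So Dia Dia p is false at u.
    At u: Dia Box s requires Box s at some successor in {u, w}.
      Box s holds at w, so Dia Box s is true at u.
Satisfying worlds: {u}

u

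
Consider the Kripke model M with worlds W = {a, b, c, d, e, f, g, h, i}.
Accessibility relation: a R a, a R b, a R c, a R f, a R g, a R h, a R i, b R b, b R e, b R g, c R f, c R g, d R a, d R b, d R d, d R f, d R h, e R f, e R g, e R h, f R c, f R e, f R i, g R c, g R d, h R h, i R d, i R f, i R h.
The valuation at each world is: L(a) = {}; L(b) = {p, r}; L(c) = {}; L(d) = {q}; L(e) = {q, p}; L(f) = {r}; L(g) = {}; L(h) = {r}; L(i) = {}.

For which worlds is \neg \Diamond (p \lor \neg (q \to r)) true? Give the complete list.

c, e, h

Recall that \Diamond ψ holds at a world iff ψ holds at some accessible world.
Let φ = \neg \Diamond (p \lor \neg (q \to r)). Evaluate φ at each world:
  a (successors {a, b, c, f, g, h, i}): φ is false.
  b (successors {b, e, g}): φ is false.
  c (successors {f, g}): φ is true.
  d (successors {a, b, d, f, h}): φ is false.
  e (successors {f, g, h}): φ is true.
  f (successors {c, e, i}): φ is false.
  g (successors {c, d}): φ is false.
  h (successors {h}): φ is true.
  i (successors {d, f, h}): φ is false.
For instance, at h:
  At h: \Diamond (p \lor \neg (q \to r)) is false, so \neg \Diamond (p \lor \neg (q \to r)) is true.
    At h: \Diamond (p \lor \neg (q \to r)) requires p \lor \neg (q \to r) at some successor in {h}.
      At h: p \lor \neg (q \to r) is false.
    So \Diamond (p \lor \neg (q \to r)) is false at h.
Satisfying worlds: {c, e, h}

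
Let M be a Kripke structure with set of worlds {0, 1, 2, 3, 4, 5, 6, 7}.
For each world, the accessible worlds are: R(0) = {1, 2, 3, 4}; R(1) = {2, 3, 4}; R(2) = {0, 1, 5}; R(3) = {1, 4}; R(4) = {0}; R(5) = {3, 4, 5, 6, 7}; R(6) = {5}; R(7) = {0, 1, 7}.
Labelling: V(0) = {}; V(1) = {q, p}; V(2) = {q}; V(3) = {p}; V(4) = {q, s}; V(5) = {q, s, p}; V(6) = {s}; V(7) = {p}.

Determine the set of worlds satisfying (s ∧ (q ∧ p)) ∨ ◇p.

0, 1, 2, 3, 5, 6, 7

Recall that ◇ψ holds at a world iff ψ holds at some accessible world.
Let φ = (s ∧ (q ∧ p)) ∨ ◇p. Evaluate φ at each world:
  0 (successors {1, 2, 3, 4}): φ is true.
  1 (successors {2, 3, 4}): φ is true.
  2 (successors {0, 1, 5}): φ is true.
  3 (successors {1, 4}): φ is true.
  4 (successors {0}): φ is false.
  5 (successors {3, 4, 5, 6, 7}): φ is true.
  6 (successors {5}): φ is true.
  7 (successors {0, 1, 7}): φ is true.
For instance, at 0:
  At 0: s ∧ (q ∧ p) is false, ◇p is true, so (s ∧ (q ∧ p)) ∨ ◇p is true.
    At 0: ◇p requires p at some successor in {1, 2, 3, 4}.
      p holds at 1, so ◇p is true at 0.
Satisfying worlds: {0, 1, 2, 3, 5, 6, 7}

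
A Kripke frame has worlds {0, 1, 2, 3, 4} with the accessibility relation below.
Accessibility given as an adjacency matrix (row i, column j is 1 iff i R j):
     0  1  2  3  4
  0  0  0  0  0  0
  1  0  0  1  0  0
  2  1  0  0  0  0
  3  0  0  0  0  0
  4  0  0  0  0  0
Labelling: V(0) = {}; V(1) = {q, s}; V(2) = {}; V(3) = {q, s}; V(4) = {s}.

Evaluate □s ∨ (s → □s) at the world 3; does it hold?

At 3: □s is true, s → □s is true, so □s ∨ (s → □s) is true.
  At 3: no accessible worlds, so □s holds vacuously.
  At 3: s is true, □s is true, so s → □s is true.
    At 3: no accessible worlds, so □s holds vacuously.

Yes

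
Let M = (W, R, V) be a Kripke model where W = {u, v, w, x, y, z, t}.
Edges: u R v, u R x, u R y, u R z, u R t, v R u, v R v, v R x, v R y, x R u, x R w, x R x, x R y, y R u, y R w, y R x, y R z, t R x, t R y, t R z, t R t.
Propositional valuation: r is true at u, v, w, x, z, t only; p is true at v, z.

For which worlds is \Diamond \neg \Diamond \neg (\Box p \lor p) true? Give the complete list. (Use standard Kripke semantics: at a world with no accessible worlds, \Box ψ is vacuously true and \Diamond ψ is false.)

Recall that \Box ψ holds at a world iff ψ holds at every accessible world, and \Diamond ψ holds iff ψ holds at some accessible world.
Let φ = \Diamond \neg \Diamond \neg (\Box p \lor p). Evaluate φ at each world:
  u (successors {v, x, y, z, t}): φ is true.
  v (successors {u, v, x, y}): φ is false.
  w (successors ∅): φ is false.
  x (successors {u, w, x, y}): φ is true.
  y (successors {u, w, x, z}): φ is true.
  z (successors ∅): φ is false.
  t (successors {x, y, z, t}): φ is true.
For instance, at y:
  At y: \Diamond \neg \Diamond \neg (\Box p \lor p) requires \neg \Diamond \neg (\Box p \lor p) at some successor in {u, w, x, z}.
    \neg \Diamond \neg (\Box p \lor p) holds at w, so \Diamond \neg \Diamond \neg (\Box p \lor p) is true at y.
      At w: \Diamond \neg (\Box p \lor p) is false, so \neg \Diamond \neg (\Box p \lor p) is true.
Satisfying worlds: {u, x, y, t}

u, x, y, t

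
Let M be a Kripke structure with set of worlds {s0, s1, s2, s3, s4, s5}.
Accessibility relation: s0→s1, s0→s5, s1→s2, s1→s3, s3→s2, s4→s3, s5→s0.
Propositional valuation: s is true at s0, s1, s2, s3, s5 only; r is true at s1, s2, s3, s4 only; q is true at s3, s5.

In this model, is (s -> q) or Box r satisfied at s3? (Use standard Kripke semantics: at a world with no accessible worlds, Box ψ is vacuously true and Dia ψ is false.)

Yes

At s3: s -> q is true, Box r is true, so (s -> q) or Box r is true.
  At s3: Box r requires r at every successor {s2}.
    At s2: r is true.
  So Box r is true at s3.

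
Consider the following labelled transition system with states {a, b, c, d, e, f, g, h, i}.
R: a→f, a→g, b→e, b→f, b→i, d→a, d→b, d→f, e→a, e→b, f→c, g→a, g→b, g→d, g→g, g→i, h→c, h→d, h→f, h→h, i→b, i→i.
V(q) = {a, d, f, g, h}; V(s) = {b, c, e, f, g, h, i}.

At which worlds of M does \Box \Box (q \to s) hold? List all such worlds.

Let φ = \Box \Box (q \to s). Evaluate φ at each world:
  a (successors {f, g}): φ is false.
  b (successors {e, f, i}): φ is false.
  c (successors ∅): φ is true.
  d (successors {a, b, f}): φ is true.
  e (successors {a, b}): φ is true.
  f (successors {c}): φ is true.
  g (successors {a, b, d, g, i}): φ is false.
  h (successors {c, d, f, h}): φ is false.
  i (successors {b, i}): φ is true.
For instance, at b:
  At b: \Box \Box (q \to s) requires \Box (q \to s) at every successor {e, f, i}.
    \Box (q \to s) fails at e, so \Box \Box (q \to s) is false at b.
      At e: \Box (q \to s) requires q \to s at every successor {a, b}.
        q \to s fails at a, so \Box (q \to s) is false at e.
Satisfying worlds: {c, d, e, f, i}

c, d, e, f, i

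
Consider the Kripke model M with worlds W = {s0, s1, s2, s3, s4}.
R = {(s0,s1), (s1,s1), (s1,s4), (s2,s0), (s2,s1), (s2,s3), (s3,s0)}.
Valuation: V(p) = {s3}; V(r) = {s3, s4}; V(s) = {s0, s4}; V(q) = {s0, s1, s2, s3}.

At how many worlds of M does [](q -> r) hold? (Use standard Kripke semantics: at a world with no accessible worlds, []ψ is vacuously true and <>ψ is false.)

1

Let φ = [](q -> r). Evaluate φ at each world:
  s0 (successors {s1}): φ is false.
  s1 (successors {s1, s4}): φ is false.
  s2 (successors {s0, s1, s3}): φ is false.
  s3 (successors {s0}): φ is false.
  s4 (successors ∅): φ is true.
For instance, at s3:
  At s3: [](q -> r) requires q -> r at every successor {s0}.
    q -> r fails at s0, so [](q -> r) is false at s3.
Satisfying worlds: {s4}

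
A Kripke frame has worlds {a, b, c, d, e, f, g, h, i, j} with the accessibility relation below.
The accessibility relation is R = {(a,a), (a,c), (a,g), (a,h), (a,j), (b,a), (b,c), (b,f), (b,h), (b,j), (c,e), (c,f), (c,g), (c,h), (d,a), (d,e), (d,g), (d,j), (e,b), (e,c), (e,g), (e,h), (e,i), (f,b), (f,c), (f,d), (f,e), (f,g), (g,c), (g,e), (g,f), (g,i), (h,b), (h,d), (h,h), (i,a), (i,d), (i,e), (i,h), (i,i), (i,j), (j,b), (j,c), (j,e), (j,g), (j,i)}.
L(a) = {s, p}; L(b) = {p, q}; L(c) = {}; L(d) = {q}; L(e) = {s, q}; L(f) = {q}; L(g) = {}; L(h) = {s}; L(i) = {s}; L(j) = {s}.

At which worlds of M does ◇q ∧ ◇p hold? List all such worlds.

b, d, e, f, h, i, j

Let φ = ◇q ∧ ◇p. Evaluate φ at each world:
  a (successors {a, c, g, h, j}): φ is false.
  b (successors {a, c, f, h, j}): φ is true.
  c (successors {e, f, g, h}): φ is false.
  d (successors {a, e, g, j}): φ is true.
  e (successors {b, c, g, h, i}): φ is true.
  f (successors {b, c, d, e, g}): φ is true.
  g (successors {c, e, f, i}): φ is false.
  h (successors {b, d, h}): φ is true.
  i (successors {a, d, e, h, i, j}): φ is true.
  j (successors {b, c, e, g, i}): φ is true.
For instance, at f:
  At f: ◇q is true, ◇p is true, so ◇q ∧ ◇p is true.
    At f: ◇q requires q at some successor in {b, c, d, e, g}.
      q holds at b, so ◇q is true at f.
    At f: ◇p requires p at some successor in {b, c, d, e, g}.
      p holds at b, so ◇p is true at f.
Satisfying worlds: {b, d, e, f, h, i, j}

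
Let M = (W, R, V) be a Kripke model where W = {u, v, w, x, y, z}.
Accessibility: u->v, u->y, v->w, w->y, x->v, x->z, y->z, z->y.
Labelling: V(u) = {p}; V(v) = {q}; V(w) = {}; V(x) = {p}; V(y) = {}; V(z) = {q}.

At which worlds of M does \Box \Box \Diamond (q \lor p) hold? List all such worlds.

v, y

Recall that \Box ψ holds at a world iff ψ holds at every accessible world, and \Diamond ψ holds iff ψ holds at some accessible world.
Let φ = \Box \Box \Diamond (q \lor p). Evaluate φ at each world:
  u (successors {v, y}): φ is false.
  v (successors {w}): φ is true.
  w (successors {y}): φ is false.
  x (successors {v, z}): φ is false.
  y (successors {z}): φ is true.
  z (successors {y}): φ is false.
For instance, at x:
  At x: \Box \Box \Diamond (q \lor p) requires \Box \Diamond (q \lor p) at every successor {v, z}.
    \Box \Diamond (q \lor p) fails at v, so \Box \Box \Diamond (q \lor p) is false at x.
      At v: \Box \Diamond (q \lor p) requires \Diamond (q \lor p) at every successor {w}.
        \Diamond (q \lor p) fails at w, so \Box \Diamond (q \lor p) is false at v.
Satisfying worlds: {v, y}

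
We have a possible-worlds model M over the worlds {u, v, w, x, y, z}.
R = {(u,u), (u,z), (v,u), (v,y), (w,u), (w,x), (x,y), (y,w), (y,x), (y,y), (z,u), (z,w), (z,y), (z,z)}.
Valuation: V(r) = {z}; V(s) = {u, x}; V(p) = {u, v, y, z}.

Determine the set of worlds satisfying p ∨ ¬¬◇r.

Let φ = p ∨ ¬¬◇r. Evaluate φ at each world:
  u (successors {u, z}): φ is true.
  v (successors {u, y}): φ is true.
  w (successors {u, x}): φ is false.
  x (successors {y}): φ is false.
  y (successors {w, x, y}): φ is true.
  z (successors {u, w, y, z}): φ is true.
For instance, at y:
  At y: p is true, ¬¬◇r is false, so p ∨ ¬¬◇r is true.
    At y: ¬◇r is true, so ¬¬◇r is false.
      At y: ◇r is false, so ¬◇r is true.
Satisfying worlds: {u, v, y, z}

u, v, y, z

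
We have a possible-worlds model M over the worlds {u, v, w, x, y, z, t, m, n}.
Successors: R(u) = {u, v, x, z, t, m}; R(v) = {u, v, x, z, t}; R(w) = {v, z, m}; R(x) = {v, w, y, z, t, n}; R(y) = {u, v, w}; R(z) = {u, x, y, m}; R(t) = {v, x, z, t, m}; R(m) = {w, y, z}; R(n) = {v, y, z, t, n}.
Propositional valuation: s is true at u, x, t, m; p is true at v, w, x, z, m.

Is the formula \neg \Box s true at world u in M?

Yes

Recall that \Box ψ holds at a world iff ψ holds at every accessible world, and \Diamond ψ holds iff ψ holds at some accessible world.
At u: \Box s is false, so \neg \Box s is true.
  At u: \Box s requires s at every successor {u, v, x, z, t, m}.
    s fails at v, so \Box s is false at u.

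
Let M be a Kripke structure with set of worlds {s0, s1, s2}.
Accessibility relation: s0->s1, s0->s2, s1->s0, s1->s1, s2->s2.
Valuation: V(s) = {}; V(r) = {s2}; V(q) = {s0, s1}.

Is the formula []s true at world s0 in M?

No

At s0: []s requires s at every successor {s1, s2}.
  s fails at s1, so []s is false at s0.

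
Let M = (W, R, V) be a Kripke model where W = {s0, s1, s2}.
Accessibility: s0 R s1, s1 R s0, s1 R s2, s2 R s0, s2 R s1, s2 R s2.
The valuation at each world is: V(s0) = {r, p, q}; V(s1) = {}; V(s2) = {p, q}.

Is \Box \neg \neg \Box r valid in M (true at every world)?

Let φ = \Box \neg \neg \Box r. Evaluate φ at each world:
  s0 (successors {s1}): φ is false.
  s1 (successors {s0, s2}): φ is false.
  s2 (successors {s0, s1, s2}): φ is false.
Detail at s0 (counterexample):
  At s0: \Box \neg \neg \Box r requires \neg \neg \Box r at every successor {s1}.
    \neg \neg \Box r fails at s1, so \Box \neg \neg \Box r is false at s0.
      At s1: \neg \Box r is true, so \neg \neg \Box r is false.

No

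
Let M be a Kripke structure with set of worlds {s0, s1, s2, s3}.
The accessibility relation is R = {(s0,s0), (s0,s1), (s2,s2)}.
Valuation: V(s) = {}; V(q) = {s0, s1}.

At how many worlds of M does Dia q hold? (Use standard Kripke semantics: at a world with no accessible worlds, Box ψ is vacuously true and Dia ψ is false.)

Let φ = Dia q. Evaluate φ at each world:
  s0 (successors {s0, s1}): φ is true.
  s1 (successors ∅): φ is false.
  s2 (successors {s2}): φ is false.
  s3 (successors ∅): φ is false.
For instance, at s0:
  At s0: Dia q requires q at some successor in {s0, s1}.
    q holds at s0, so Dia q is true at s0.
Satisfying worlds: {s0}

1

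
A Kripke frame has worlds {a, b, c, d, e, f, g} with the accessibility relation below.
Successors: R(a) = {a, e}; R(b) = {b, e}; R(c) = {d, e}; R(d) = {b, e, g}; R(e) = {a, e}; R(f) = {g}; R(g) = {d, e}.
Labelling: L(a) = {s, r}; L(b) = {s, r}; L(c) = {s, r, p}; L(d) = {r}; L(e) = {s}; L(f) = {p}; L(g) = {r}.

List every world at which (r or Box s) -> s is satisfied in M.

Let φ = (r or Box s) -> s. Evaluate φ at each world:
  a (successors {a, e}): φ is true.
  b (successors {b, e}): φ is true.
  c (successors {d, e}): φ is true.
  d (successors {b, e, g}): φ is false.
  e (successors {a, e}): φ is true.
  f (successors {g}): φ is true.
  g (successors {d, e}): φ is false.
For instance, at d:
  At d: r or Box s is true, s is false, so (r or Box s) -> s is false.
    At d: r is true, Box s is false, so r or Box s is true.
      At d: Box s requires s at every successor {b, e, g}.
        s fails at g, so Box s is false at d.
Satisfying worlds: {a, b, c, e, f}

a, b, c, e, f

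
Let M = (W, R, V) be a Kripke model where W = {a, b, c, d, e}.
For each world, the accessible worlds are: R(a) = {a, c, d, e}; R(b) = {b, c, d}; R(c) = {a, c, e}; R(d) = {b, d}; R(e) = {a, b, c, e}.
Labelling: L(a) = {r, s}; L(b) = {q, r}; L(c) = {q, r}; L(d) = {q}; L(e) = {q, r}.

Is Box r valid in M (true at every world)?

Recall that Box ψ holds at a world iff ψ holds at every accessible world, and Dia ψ holds iff ψ holds at some accessible world.
Let φ = Box r. Evaluate φ at each world:
  a (successors {a, c, d, e}): φ is false.
  b (successors {b, c, d}): φ is false.
  c (successors {a, c, e}): φ is true.
  d (successors {b, d}): φ is false.
  e (successors {a, b, c, e}): φ is true.
Detail at a (counterexample):
  At a: Box r requires r at every successor {a, c, d, e}.
    r fails at d, so Box r is false at a.

No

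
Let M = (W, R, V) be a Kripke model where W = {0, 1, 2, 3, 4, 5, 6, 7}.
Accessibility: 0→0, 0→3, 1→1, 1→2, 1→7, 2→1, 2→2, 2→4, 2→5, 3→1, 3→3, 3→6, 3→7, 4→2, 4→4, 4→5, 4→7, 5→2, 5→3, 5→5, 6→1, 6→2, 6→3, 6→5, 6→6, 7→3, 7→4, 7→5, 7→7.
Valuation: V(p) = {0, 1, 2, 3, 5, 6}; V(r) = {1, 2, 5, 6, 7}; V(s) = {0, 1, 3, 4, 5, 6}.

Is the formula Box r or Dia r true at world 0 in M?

At 0: Box r is false, Dia r is false, so Box r or Dia r is false.
  At 0: Box r requires r at every successor {0, 3}.
    r fails at 0, so Box r is false at 0.
  At 0: Dia r requires r at some successor in {0, 3}.
    At 0: r is false.
    At 3: r is false.
  So Dia r is false at 0.

No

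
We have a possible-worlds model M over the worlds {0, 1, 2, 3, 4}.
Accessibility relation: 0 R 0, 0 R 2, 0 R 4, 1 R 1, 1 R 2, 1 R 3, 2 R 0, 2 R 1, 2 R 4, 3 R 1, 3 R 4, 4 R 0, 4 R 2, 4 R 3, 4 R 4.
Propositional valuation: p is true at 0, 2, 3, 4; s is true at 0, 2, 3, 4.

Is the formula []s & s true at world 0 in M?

At 0: []s is true, s is true, so []s & s is true.
  At 0: []s requires s at every successor {0, 2, 4}.
    At 0: s is true.
    At 2: s is true.
    At 4: s is true.
  So []s is true at 0.

Yes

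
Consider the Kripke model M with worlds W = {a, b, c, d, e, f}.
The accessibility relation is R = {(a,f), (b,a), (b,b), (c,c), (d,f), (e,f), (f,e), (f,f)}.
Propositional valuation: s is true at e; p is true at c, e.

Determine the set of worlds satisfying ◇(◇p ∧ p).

Recall that ◇ψ holds at a world iff ψ holds at some accessible world.
Let φ = ◇(◇p ∧ p). Evaluate φ at each world:
  a (successors {f}): φ is false.
  b (successors {a, b}): φ is false.
  c (successors {c}): φ is true.
  d (successors {f}): φ is false.
  e (successors {f}): φ is false.
  f (successors {e, f}): φ is false.
For instance, at a:
  At a: ◇(◇p ∧ p) requires ◇p ∧ p at some successor in {f}.
    At f: ◇p ∧ p is false.
  So ◇(◇p ∧ p) is false at a.
Satisfying worlds: {c}

c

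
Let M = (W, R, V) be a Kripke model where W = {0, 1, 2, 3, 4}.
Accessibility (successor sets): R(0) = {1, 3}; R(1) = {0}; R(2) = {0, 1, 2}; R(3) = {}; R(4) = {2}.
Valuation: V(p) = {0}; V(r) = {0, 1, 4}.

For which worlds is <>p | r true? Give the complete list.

Let φ = <>p | r. Evaluate φ at each world:
  0 (successors {1, 3}): φ is true.
  1 (successors {0}): φ is true.
  2 (successors {0, 1, 2}): φ is true.
  3 (successors ∅): φ is false.
  4 (successors {2}): φ is true.
For instance, at 0:
  At 0: <>p is false, r is true, so <>p | r is true.
    At 0: <>p requires p at some successor in {1, 3}.
      At 1: p is false.
      At 3: p is false.
    So <>p is false at 0.
Satisfying worlds: {0, 1, 2, 4}

0, 1, 2, 4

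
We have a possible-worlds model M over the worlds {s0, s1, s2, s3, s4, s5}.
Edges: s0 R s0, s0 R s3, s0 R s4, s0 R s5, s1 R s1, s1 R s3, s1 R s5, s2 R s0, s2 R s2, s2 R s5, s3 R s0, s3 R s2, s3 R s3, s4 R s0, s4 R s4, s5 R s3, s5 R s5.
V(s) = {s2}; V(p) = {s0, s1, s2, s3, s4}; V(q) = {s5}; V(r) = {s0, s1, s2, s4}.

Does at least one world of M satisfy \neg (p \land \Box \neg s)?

Let φ = \neg (p \land \Box \neg s). Evaluate φ at each world:
  s0 (successors {s0, s3, s4, s5}): φ is false.
  s1 (successors {s1, s3, s5}): φ is false.
  s2 (successors {s0, s2, s5}): φ is true.
  s3 (successors {s0, s2, s3}): φ is true.
  s4 (successors {s0, s4}): φ is false.
  s5 (successors {s3, s5}): φ is true.
Detail at s2 (witness):
  At s2: p \land \Box \neg s is false, so \neg (p \land \Box \neg s) is true.
    At s2: p is true, \Box \neg s is false, so p \land \Box \neg s is false.
      At s2: \Box \neg s requires \neg s at every successor {s0, s2, s5}.
        \neg s fails at s2, so \Box \neg s is false at s2.

Yes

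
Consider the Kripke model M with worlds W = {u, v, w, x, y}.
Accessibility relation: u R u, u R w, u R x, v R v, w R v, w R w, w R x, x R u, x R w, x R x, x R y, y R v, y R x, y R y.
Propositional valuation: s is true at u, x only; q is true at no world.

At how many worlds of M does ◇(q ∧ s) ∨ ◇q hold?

Recall that ◇ψ holds at a world iff ψ holds at some accessible world.
Let φ = ◇(q ∧ s) ∨ ◇q. Evaluate φ at each world:
  u (successors {u, w, x}): φ is false.
  v (successors {v}): φ is false.
  w (successors {v, w, x}): φ is false.
  x (successors {u, w, x, y}): φ is false.
  y (successors {v, x, y}): φ is false.
For instance, at y:
  At y: ◇(q ∧ s) is false, ◇q is false, so ◇(q ∧ s) ∨ ◇q is false.
    At y: ◇(q ∧ s) requires q ∧ s at some successor in {v, x, y}.
      At v: q ∧ s is false.
      At x: q ∧ s is false.
      At y: q ∧ s is false.
    So ◇(q ∧ s) is false at y.
    At y: ◇q requires q at some successor in {v, x, y}.
      At v: q is false.
      At x: q is false.
      At y: q is false.
    So ◇q is false at y.
Satisfying worlds: none.

0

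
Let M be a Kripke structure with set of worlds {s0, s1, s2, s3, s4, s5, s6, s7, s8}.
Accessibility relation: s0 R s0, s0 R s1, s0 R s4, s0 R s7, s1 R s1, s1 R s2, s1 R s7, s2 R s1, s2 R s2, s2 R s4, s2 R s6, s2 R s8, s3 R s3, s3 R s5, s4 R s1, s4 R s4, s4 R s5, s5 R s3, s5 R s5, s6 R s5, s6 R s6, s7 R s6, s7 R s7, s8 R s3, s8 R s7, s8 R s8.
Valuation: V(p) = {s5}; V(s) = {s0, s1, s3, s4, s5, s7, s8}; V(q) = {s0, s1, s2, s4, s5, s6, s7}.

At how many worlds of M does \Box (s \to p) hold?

1

Recall that \Box ψ holds at a world iff ψ holds at every accessible world, and \Diamond ψ holds iff ψ holds at some accessible world.
Let φ = \Box (s \to p). Evaluate φ at each world:
  s0 (successors {s0, s1, s4, s7}): φ is false.
  s1 (successors {s1, s2, s7}): φ is false.
  s2 (successors {s1, s2, s4, s6, s8}): φ is false.
  s3 (successors {s3, s5}): φ is false.
  s4 (successors {s1, s4, s5}): φ is false.
  s5 (successors {s3, s5}): φ is false.
  s6 (successors {s5, s6}): φ is true.
  s7 (successors {s6, s7}): φ is false.
  s8 (successors {s3, s7, s8}): φ is false.
For instance, at s7:
  At s7: \Box (s \to p) requires s \to p at every successor {s6, s7}.
    s \to p fails at s7, so \Box (s \to p) is false at s7.
Satisfying worlds: {s6}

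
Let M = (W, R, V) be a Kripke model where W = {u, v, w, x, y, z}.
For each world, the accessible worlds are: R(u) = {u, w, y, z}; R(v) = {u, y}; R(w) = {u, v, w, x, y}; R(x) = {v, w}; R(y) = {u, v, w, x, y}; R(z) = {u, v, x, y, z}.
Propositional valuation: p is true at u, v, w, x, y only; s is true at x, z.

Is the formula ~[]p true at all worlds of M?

Let φ = ~[]p. Evaluate φ at each world:
  u (successors {u, w, y, z}): φ is true.
  v (successors {u, y}): φ is false.
  w (successors {u, v, w, x, y}): φ is false.
  x (successors {v, w}): φ is false.
  y (successors {u, v, w, x, y}): φ is false.
  z (successors {u, v, x, y, z}): φ is true.
Detail at v (counterexample):
  At v: []p is true, so ~[]p is false.
    At v: []p requires p at every successor {u, y}.
      At u: p is true.
      At y: p is true.
    So []p is true at v.

No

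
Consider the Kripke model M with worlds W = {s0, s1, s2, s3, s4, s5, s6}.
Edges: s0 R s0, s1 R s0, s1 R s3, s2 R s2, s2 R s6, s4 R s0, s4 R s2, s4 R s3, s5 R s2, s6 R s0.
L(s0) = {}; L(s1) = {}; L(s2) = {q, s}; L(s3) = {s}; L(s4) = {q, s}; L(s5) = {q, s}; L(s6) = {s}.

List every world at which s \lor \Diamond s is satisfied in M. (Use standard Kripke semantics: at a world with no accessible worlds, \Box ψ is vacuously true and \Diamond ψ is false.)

Let φ = s \lor \Diamond s. Evaluate φ at each world:
  s0 (successors {s0}): φ is false.
  s1 (successors {s0, s3}): φ is true.
  s2 (successors {s2, s6}): φ is true.
  s3 (successors ∅): φ is true.
  s4 (successors {s0, s2, s3}): φ is true.
  s5 (successors {s2}): φ is true.
  s6 (successors {s0}): φ is true.
For instance, at s1:
  At s1: s is false, \Diamond s is true, so s \lor \Diamond s is true.
    At s1: \Diamond s requires s at some successor in {s0, s3}.
      s holds at s3, so \Diamond s is true at s1.
Satisfying worlds: {s1, s2, s3, s4, s5, s6}

s1, s2, s3, s4, s5, s6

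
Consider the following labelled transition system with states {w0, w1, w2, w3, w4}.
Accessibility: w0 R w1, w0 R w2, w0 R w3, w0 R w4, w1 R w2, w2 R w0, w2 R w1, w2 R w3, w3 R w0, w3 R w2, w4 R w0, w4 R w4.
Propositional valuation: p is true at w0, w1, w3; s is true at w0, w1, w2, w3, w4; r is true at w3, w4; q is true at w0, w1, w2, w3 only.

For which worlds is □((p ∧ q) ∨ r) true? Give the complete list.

w2, w4

Recall that □ψ holds at a world iff ψ holds at every accessible world, and ◇ψ holds iff ψ holds at some accessible world.
Let φ = □((p ∧ q) ∨ r). Evaluate φ at each world:
  w0 (successors {w1, w2, w3, w4}): φ is false.
  w1 (successors {w2}): φ is false.
  w2 (successors {w0, w1, w3}): φ is true.
  w3 (successors {w0, w2}): φ is false.
  w4 (successors {w0, w4}): φ is true.
For instance, at w3:
  At w3: □((p ∧ q) ∨ r) requires (p ∧ q) ∨ r at every successor {w0, w2}.
    (p ∧ q) ∨ r fails at w2, so □((p ∧ q) ∨ r) is false at w3.
Satisfying worlds: {w2, w4}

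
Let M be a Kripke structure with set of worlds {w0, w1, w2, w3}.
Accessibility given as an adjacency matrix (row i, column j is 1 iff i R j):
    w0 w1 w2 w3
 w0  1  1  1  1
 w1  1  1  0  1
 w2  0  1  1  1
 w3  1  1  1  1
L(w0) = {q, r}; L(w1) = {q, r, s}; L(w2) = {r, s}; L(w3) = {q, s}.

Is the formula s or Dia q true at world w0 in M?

Yes

Recall that Dia ψ holds at a world iff ψ holds at some accessible world.
At w0: s is false, Dia q is true, so s or Dia q is true.
  At w0: Dia q requires q at some successor in {w0, w1, w2, w3}.
    q holds at w0, so Dia q is true at w0.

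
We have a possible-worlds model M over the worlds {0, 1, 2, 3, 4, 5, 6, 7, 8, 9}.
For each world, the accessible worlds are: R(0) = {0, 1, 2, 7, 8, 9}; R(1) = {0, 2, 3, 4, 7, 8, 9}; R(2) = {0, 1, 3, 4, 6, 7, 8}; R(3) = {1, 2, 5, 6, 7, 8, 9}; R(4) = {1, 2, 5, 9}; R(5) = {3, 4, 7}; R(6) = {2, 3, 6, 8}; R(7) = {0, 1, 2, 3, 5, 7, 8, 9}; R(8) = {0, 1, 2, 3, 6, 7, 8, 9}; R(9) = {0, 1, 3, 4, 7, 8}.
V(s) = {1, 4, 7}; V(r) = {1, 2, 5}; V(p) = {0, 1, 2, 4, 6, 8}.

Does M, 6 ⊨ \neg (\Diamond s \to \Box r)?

No

At 6: \Diamond s \to \Box r is true, so \neg (\Diamond s \to \Box r) is false.
  At 6: \Diamond s is false, \Box r is false, so \Diamond s \to \Box r is true.
    At 6: \Diamond s requires s at some successor in {2, 3, 6, 8}.
      At 2: s is false.
      At 3: s is false.
      At 6: s is false.
      At 8: s is false.
    So \Diamond s is false at 6.
    At 6: \Box r requires r at every successor {2, 3, 6, 8}.
      r fails at 3, so \Box r is false at 6.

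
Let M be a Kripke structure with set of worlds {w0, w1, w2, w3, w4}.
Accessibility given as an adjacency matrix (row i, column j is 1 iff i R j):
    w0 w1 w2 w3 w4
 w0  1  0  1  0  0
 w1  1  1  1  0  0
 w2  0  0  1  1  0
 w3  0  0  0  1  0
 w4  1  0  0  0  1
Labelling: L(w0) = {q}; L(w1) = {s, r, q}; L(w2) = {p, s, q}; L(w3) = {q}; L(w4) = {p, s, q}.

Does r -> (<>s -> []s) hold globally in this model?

Let φ = r -> (<>s -> []s). Evaluate φ at each world:
  w0 (successors {w0, w2}): φ is true.
  w1 (successors {w0, w1, w2}): φ is false.
  w2 (successors {w2, w3}): φ is true.
  w3 (successors {w3}): φ is true.
  w4 (successors {w0, w4}): φ is true.
Detail at w1 (counterexample):
  At w1: r is true, <>s -> []s is false, so r -> (<>s -> []s) is false.
    At w1: <>s is true, []s is false, so <>s -> []s is false.
      At w1: <>s requires s at some successor in {w0, w1, w2}.
        s holds at w1, so <>s is true at w1.
      At w1: []s requires s at every successor {w0, w1, w2}.
        s fails at w0, so []s is false at w1.

No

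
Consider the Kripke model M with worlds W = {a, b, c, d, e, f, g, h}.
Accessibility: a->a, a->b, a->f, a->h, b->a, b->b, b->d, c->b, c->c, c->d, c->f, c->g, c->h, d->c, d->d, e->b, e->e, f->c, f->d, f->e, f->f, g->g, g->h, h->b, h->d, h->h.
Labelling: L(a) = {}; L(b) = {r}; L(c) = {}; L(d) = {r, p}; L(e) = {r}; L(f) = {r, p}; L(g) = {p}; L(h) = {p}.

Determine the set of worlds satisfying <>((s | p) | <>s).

Recall that <>ψ holds at a world iff ψ holds at some accessible world.
Let φ = <>((s | p) | <>s). Evaluate φ at each world:
  a (successors {a, b, f, h}): φ is true.
  b (successors {a, b, d}): φ is true.
  c (successors {b, c, d, f, g, h}): φ is true.
  d (successors {c, d}): φ is true.
  e (successors {b, e}): φ is false.
  f (successors {c, d, e, f}): φ is true.
  g (successors {g, h}): φ is true.
  h (successors {b, d, h}): φ is true.
For instance, at b:
  At b: <>((s | p) | <>s) requires (s | p) | <>s at some successor in {a, b, d}.
    (s | p) | <>s holds at d, so <>((s | p) | <>s) is true at b.
      At d: s | p is true, <>s is false, so (s | p) | <>s is true.
Satisfying worlds: {a, b, c, d, f, g, h}

a, b, c, d, f, g, h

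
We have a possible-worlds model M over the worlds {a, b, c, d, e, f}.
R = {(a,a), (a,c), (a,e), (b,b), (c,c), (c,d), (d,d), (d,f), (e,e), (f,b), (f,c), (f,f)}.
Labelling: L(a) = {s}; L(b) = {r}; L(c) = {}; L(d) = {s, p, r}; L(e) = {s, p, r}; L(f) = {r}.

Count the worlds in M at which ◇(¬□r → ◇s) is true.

6

Let φ = ◇(¬□r → ◇s). Evaluate φ at each world:
  a (successors {a, c, e}): φ is true.
  b (successors {b}): φ is true.
  c (successors {c, d}): φ is true.
  d (successors {d, f}): φ is true.
  e (successors {e}): φ is true.
  f (successors {b, c, f}): φ is true.
For instance, at a:
  At a: ◇(¬□r → ◇s) requires ¬□r → ◇s at some successor in {a, c, e}.
    ¬□r → ◇s holds at a, so ◇(¬□r → ◇s) is true at a.
      At a: ¬□r is true, ◇s is true, so ¬□r → ◇s is true.
Satisfying worlds: {a, b, c, d, e, f}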